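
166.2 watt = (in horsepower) 0.2229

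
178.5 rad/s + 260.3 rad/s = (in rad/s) 438.8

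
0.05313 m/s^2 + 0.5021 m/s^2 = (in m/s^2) 0.5552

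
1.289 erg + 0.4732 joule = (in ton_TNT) 1.131e-10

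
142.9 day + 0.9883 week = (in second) 1.294e+07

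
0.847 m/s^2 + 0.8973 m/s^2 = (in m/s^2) 1.744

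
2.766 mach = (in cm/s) 9.418e+04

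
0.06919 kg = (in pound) 0.1525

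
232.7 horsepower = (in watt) 1.735e+05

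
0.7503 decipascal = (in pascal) 0.07503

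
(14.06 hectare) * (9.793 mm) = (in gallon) 3.637e+05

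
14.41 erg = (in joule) 1.441e-06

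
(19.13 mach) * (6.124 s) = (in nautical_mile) 21.54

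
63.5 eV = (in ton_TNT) 2.432e-27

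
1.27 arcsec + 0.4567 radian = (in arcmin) 1570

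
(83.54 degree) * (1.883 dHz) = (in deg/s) 15.73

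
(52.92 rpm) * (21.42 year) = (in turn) 5.958e+08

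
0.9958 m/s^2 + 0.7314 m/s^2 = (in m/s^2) 1.727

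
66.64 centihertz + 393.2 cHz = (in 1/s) 4.598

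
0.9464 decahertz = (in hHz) 0.09464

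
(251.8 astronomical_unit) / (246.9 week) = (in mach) 740.9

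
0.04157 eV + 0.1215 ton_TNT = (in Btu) 4.818e+05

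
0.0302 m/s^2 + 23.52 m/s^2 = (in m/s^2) 23.55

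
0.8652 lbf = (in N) 3.849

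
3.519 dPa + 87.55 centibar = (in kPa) 87.55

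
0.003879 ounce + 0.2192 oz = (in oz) 0.2231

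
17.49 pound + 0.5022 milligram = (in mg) 7.933e+06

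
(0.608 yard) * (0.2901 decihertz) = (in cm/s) 1.613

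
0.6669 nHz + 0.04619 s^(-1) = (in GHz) 4.619e-11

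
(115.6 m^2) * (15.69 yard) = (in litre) 1.659e+06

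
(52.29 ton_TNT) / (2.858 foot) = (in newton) 2.511e+11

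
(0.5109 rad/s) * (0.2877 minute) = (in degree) 505.3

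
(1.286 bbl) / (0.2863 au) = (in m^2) 4.774e-12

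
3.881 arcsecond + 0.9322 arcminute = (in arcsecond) 59.81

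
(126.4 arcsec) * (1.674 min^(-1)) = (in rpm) 0.0001633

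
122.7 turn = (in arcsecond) 1.59e+08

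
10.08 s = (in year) 3.196e-07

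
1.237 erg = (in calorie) 2.957e-08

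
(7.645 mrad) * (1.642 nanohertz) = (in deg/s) 7.192e-10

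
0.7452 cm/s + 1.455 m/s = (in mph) 3.271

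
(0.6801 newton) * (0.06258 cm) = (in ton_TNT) 1.017e-13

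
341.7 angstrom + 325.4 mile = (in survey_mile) 325.4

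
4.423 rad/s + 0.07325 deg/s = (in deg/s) 253.5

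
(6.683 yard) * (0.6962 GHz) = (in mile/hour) 9.517e+09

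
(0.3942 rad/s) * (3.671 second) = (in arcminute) 4975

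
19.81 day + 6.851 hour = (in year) 0.05506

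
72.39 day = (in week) 10.34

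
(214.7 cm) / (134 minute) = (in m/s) 0.000267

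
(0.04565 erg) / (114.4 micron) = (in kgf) 4.069e-06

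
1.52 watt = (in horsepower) 0.002038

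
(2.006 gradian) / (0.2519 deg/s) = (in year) 2.273e-07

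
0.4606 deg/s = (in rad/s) 0.008039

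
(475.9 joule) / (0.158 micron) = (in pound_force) 6.771e+08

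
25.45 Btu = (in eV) 1.676e+23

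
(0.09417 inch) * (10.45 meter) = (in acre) 6.177e-06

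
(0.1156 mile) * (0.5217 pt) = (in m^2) 0.03424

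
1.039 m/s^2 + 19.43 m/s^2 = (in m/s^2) 20.47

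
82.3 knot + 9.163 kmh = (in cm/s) 4488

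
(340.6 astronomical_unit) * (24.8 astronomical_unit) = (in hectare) 1.89e+22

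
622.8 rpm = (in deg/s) 3737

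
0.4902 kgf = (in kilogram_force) 0.4902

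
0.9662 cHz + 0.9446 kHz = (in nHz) 9.446e+11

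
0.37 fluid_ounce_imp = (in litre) 0.01051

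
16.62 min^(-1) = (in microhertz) 2.77e+05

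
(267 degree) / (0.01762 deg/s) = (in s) 1.515e+04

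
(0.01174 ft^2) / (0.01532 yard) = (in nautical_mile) 4.204e-05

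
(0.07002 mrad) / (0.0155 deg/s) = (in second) 0.2588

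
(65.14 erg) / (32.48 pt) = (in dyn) 56.85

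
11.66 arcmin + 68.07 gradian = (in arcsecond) 2.212e+05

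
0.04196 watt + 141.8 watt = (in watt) 141.8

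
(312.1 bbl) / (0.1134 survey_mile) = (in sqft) 2.927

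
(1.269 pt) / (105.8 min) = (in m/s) 7.052e-08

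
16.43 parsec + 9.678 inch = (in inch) 1.996e+19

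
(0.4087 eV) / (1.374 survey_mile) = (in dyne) 2.961e-18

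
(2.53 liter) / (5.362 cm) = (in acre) 1.166e-05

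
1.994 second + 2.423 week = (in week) 2.423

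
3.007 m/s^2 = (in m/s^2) 3.007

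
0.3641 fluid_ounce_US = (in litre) 0.01077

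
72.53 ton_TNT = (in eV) 1.894e+30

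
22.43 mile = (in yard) 3.948e+04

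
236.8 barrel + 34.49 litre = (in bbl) 237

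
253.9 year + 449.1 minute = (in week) 1.324e+04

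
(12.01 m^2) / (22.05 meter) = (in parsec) 1.765e-17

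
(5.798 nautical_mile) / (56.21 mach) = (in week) 9.276e-07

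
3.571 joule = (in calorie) 0.8535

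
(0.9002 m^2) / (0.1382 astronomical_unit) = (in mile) 2.706e-14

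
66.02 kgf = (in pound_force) 145.5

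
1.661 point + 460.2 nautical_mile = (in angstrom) 8.523e+15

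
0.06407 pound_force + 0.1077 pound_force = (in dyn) 7.641e+04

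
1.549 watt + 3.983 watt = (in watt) 5.532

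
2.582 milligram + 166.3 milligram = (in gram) 0.1689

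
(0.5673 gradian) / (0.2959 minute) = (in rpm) 0.004793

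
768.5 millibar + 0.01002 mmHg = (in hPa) 768.5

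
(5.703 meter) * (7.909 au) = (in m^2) 6.748e+12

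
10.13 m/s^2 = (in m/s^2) 10.13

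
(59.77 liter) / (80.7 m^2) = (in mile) 4.602e-07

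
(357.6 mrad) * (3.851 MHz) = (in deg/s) 7.89e+07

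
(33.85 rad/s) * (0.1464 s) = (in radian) 4.956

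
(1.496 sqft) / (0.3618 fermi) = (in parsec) 0.01245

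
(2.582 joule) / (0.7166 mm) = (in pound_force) 810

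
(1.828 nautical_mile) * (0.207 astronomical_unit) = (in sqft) 1.128e+15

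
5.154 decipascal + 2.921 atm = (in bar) 2.96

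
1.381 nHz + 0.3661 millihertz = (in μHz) 366.1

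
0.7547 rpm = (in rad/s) 0.07903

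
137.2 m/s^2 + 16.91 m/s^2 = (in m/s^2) 154.1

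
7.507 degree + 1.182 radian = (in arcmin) 4514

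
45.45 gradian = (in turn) 0.1136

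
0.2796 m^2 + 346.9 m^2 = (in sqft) 3737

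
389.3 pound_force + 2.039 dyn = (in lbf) 389.3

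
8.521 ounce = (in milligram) 2.416e+05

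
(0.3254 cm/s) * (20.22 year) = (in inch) 8.169e+07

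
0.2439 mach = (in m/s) 83.05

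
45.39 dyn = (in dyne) 45.39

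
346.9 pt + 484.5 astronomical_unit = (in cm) 7.248e+15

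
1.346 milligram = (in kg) 1.346e-06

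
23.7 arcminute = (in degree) 0.395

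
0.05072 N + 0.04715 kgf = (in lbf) 0.1154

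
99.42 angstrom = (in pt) 2.818e-05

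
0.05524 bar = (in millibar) 55.24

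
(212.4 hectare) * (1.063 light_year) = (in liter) 2.136e+25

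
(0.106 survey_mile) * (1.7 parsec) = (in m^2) 8.949e+18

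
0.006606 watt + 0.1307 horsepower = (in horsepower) 0.1307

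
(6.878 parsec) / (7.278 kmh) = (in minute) 1.75e+15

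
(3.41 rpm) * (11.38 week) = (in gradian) 1.565e+08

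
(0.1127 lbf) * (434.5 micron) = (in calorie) 5.206e-05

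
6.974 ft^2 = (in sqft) 6.974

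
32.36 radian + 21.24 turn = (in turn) 26.39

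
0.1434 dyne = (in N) 1.434e-06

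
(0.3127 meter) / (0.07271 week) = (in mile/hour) 1.591e-05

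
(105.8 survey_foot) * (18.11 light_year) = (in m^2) 5.525e+18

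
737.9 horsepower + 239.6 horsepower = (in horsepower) 977.5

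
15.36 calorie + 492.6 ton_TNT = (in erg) 2.061e+19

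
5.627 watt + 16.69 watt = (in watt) 22.32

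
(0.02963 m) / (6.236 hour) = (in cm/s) 0.000132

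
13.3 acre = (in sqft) 5.793e+05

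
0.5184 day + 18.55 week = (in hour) 3129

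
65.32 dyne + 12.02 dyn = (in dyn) 77.34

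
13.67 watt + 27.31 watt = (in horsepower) 0.05496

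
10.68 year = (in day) 3898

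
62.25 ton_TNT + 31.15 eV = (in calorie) 6.225e+10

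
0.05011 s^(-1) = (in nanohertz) 5.011e+07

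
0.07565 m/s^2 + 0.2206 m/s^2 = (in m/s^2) 0.2963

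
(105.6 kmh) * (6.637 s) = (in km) 0.1947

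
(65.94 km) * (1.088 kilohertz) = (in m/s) 7.174e+07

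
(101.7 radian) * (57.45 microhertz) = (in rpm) 0.05579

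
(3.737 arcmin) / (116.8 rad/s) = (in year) 2.951e-13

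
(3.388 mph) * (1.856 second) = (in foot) 9.223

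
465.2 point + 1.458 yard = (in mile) 0.0009304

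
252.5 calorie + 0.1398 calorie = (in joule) 1057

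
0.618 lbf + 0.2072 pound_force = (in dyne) 3.671e+05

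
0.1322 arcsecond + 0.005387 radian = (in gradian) 0.343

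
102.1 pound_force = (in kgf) 46.31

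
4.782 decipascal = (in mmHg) 0.003587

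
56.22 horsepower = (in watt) 4.192e+04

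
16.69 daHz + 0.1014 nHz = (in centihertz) 1.669e+04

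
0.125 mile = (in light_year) 2.126e-14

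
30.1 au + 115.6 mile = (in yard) 4.924e+12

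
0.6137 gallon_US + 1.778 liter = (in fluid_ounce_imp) 144.3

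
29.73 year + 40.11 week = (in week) 1590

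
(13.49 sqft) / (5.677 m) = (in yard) 0.2414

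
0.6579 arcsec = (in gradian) 0.0002031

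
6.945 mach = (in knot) 4597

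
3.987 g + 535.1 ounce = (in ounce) 535.2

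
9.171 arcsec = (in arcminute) 0.1528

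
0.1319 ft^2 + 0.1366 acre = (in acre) 0.1366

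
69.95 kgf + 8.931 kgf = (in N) 773.6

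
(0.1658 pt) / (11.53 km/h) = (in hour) 5.073e-09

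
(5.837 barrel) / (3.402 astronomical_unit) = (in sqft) 1.963e-11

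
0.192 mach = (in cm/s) 6538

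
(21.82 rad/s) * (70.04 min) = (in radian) 9.17e+04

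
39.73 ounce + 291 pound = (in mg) 1.331e+08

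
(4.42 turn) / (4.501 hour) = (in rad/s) 0.001714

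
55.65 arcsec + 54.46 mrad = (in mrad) 54.73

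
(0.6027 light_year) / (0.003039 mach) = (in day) 6.378e+10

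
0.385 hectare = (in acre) 0.9514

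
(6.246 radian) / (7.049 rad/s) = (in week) 1.465e-06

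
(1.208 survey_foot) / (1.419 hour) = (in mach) 2.117e-07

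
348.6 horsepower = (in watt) 2.6e+05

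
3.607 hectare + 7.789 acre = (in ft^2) 7.275e+05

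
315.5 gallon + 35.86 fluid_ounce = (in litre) 1195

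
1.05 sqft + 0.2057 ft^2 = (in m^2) 0.1167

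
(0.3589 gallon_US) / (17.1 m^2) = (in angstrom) 7.945e+05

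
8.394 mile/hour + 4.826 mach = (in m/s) 1647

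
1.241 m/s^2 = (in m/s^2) 1.241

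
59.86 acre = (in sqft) 2.608e+06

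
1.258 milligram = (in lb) 2.773e-06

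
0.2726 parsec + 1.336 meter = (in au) 5.623e+04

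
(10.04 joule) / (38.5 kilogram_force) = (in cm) 2.659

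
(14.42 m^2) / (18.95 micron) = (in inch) 2.996e+07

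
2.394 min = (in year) 4.555e-06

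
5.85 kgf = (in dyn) 5.737e+06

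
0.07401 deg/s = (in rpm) 0.01234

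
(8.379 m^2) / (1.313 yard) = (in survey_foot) 22.9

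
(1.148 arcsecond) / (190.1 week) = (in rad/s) 4.841e-14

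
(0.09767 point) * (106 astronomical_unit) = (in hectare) 5.464e+04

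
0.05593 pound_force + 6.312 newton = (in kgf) 0.669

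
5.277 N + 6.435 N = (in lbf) 2.633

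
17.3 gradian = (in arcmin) 934.2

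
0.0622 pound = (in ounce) 0.9952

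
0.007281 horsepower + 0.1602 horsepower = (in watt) 124.9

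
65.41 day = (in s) 5.651e+06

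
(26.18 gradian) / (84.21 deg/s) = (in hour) 7.772e-05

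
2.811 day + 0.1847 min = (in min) 4048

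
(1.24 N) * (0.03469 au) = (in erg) 6.435e+16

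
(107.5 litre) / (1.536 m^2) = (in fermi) 6.999e+13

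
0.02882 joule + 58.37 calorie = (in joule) 244.2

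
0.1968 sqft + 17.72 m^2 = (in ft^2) 190.9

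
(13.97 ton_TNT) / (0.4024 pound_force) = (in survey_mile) 2.029e+07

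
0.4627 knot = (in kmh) 0.8569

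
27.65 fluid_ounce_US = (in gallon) 0.216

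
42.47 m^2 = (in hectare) 0.004247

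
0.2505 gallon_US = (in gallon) 0.2505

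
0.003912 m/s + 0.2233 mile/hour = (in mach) 0.0003047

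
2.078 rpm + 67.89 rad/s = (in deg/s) 3902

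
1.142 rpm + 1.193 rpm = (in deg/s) 14.01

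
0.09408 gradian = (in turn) 0.0002352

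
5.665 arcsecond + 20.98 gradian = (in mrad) 329.6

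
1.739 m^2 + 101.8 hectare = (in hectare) 101.8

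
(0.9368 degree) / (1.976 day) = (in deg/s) 5.487e-06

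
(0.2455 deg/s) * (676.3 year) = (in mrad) 9.138e+10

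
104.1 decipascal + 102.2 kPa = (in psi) 14.82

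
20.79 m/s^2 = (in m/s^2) 20.79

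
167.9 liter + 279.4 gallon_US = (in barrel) 7.708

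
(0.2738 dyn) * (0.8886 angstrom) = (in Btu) 2.306e-19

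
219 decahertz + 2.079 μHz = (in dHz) 2.19e+04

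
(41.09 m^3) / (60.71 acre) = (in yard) 0.0001829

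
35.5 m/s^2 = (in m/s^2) 35.5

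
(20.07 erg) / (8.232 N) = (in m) 2.438e-07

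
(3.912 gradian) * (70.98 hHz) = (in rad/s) 436.2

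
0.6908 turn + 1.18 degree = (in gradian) 277.6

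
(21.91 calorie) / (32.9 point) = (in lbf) 1776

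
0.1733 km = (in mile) 0.1077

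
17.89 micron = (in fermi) 1.789e+10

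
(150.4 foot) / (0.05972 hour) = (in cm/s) 21.32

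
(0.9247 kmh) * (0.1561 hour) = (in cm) 1.443e+04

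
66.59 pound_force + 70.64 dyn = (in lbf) 66.59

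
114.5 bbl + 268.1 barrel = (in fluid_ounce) 2.057e+06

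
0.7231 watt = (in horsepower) 0.0009697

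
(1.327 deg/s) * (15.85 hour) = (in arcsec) 2.726e+08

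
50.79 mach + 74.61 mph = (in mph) 3.876e+04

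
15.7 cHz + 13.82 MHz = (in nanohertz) 1.382e+16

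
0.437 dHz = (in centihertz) 4.37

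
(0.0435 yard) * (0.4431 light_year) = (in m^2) 1.667e+14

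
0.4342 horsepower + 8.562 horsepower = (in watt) 6708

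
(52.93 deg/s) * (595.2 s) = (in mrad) 5.498e+05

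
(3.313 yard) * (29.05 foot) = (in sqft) 288.7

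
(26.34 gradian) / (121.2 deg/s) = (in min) 0.00326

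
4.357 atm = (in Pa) 4.415e+05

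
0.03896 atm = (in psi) 0.5726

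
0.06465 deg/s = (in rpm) 0.01077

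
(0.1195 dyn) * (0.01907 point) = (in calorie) 1.921e-12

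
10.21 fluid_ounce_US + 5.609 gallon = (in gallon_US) 5.689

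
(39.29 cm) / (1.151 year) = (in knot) 2.104e-08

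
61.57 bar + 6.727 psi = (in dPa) 6.203e+07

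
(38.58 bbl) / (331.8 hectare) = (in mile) 1.149e-09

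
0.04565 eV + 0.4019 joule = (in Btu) 0.0003809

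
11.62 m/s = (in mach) 0.03413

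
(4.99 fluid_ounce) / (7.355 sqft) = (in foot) 0.0007086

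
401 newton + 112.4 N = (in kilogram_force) 52.35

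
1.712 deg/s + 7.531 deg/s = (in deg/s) 9.243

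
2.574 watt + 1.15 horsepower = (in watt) 860.1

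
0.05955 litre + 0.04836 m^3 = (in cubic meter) 0.04842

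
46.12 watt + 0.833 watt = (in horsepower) 0.06297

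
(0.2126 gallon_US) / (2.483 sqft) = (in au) 2.332e-14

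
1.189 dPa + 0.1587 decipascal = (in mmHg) 0.001011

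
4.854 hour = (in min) 291.2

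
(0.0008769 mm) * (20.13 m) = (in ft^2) 0.00019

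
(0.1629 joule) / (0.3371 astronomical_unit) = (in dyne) 3.23e-07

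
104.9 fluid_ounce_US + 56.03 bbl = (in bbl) 56.05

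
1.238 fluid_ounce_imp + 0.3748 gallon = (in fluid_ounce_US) 49.16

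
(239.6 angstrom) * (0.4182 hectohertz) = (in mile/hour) 2.241e-06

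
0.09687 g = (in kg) 9.687e-05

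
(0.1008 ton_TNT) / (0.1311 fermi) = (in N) 3.217e+24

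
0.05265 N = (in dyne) 5265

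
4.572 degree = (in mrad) 79.8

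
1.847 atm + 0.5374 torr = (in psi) 27.15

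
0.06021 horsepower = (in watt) 44.9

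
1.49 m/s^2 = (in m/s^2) 1.49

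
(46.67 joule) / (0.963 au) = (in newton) 3.24e-10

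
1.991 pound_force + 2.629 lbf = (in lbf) 4.62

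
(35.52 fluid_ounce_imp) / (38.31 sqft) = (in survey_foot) 0.0009303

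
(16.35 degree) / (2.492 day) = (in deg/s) 7.594e-05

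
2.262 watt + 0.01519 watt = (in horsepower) 0.003054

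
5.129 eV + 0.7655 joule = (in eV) 4.778e+18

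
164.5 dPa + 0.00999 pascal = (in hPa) 0.1646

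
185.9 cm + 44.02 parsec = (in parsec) 44.02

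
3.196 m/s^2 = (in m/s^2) 3.196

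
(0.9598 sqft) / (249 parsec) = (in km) 1.161e-23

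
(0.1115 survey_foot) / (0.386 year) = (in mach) 8.199e-12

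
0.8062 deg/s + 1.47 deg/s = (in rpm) 0.3794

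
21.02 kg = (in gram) 2.102e+04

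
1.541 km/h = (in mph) 0.9575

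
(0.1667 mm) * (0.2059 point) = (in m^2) 1.211e-08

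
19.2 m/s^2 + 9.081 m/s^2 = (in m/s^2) 28.28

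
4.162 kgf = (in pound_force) 9.176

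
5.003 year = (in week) 260.9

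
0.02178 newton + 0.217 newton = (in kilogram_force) 0.02435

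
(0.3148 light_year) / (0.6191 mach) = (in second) 1.413e+13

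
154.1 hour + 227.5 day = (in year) 0.6409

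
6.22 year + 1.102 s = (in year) 6.22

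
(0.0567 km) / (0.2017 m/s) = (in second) 281.1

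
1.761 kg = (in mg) 1.761e+06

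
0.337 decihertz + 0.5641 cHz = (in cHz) 3.934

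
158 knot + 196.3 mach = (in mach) 196.5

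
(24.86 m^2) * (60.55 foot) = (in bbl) 2886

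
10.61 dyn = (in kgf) 1.082e-05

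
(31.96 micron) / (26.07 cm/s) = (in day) 1.419e-09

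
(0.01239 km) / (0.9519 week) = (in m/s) 2.152e-05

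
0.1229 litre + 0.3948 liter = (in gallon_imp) 0.1139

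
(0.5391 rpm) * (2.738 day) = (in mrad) 1.336e+07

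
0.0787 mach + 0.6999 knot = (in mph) 60.75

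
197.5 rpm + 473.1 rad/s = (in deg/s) 2.829e+04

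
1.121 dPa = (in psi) 1.626e-05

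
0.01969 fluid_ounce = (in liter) 0.0005823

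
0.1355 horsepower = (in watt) 101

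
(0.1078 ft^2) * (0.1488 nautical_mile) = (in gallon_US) 729.1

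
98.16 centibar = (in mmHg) 736.3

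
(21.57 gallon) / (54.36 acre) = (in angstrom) 3712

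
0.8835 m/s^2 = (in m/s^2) 0.8835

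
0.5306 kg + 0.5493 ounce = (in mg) 5.462e+05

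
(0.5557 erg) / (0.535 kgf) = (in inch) 4.17e-07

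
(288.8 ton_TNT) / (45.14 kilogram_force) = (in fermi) 2.73e+24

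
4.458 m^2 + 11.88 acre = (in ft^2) 5.175e+05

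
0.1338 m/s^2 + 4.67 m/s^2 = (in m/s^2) 4.804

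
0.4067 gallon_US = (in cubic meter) 0.00154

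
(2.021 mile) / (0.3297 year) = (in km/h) 0.001126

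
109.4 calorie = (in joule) 457.7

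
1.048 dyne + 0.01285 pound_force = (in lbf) 0.01285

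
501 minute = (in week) 0.0497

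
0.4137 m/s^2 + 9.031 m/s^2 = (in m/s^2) 9.445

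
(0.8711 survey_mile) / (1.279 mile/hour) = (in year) 7.775e-05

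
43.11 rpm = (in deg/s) 258.7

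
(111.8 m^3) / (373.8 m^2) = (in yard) 0.3271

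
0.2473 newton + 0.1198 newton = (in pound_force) 0.08253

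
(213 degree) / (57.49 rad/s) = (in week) 1.069e-07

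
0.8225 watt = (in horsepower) 0.001103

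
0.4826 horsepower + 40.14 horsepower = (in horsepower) 40.62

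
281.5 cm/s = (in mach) 0.008267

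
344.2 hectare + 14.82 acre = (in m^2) 3.502e+06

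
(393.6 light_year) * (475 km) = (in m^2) 1.769e+24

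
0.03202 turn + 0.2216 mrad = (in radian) 0.2014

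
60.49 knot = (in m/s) 31.12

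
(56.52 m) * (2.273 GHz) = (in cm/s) 1.285e+13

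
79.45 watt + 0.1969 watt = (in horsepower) 0.1068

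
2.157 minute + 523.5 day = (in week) 74.79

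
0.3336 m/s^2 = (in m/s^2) 0.3336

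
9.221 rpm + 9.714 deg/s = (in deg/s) 65.04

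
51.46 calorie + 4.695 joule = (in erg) 2.2e+09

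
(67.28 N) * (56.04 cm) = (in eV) 2.353e+20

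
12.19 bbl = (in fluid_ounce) 6.553e+04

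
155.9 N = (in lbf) 35.05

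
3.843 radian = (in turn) 0.6116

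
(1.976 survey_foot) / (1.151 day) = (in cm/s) 0.0006056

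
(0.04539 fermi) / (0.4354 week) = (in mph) 3.856e-22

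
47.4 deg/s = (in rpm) 7.9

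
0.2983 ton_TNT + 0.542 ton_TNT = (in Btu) 3.332e+06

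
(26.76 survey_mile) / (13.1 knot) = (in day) 0.07396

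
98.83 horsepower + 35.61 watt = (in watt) 7.373e+04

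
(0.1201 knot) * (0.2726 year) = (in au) 3.55e-06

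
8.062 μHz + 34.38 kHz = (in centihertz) 3.438e+06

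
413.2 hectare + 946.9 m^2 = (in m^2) 4.133e+06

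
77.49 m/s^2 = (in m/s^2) 77.49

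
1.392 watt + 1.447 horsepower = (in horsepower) 1.449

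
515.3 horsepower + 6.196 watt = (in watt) 3.843e+05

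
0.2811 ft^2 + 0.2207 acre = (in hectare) 0.08932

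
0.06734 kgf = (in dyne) 6.604e+04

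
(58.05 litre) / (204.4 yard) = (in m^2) 0.0003106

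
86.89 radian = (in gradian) 5532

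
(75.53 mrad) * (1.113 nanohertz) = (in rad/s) 8.406e-11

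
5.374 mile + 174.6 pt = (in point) 2.452e+07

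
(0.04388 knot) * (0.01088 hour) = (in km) 0.0008842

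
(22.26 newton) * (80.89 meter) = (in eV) 1.124e+22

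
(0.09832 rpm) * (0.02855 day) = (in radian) 25.4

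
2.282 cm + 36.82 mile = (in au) 3.961e-07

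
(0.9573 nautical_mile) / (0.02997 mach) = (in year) 5.509e-06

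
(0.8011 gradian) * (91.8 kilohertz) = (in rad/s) 1155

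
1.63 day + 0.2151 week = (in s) 2.709e+05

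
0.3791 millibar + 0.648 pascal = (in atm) 0.0003805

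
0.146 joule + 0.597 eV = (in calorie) 0.03489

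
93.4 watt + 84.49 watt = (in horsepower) 0.2386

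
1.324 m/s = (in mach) 0.003888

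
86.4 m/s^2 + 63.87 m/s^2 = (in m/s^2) 150.3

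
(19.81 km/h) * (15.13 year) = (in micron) 2.626e+15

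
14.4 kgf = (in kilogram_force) 14.4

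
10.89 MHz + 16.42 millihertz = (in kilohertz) 1.089e+04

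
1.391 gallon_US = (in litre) 5.266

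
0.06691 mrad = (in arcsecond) 13.8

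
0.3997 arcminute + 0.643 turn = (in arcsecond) 8.334e+05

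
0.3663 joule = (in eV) 2.286e+18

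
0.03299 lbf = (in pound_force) 0.03299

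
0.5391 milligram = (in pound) 1.189e-06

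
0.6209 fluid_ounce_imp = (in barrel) 0.000111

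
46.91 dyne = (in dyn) 46.91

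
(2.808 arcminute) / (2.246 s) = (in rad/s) 0.0003637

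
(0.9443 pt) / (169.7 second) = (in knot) 3.816e-06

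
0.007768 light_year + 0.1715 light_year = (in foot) 5.564e+15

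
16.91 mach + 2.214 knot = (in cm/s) 5.759e+05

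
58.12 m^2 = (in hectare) 0.005812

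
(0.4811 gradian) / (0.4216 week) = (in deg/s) 1.698e-06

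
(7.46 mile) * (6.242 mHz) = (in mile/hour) 167.6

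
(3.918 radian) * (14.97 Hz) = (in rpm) 560.1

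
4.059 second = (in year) 1.287e-07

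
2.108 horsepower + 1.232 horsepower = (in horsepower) 3.34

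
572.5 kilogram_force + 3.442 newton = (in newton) 5618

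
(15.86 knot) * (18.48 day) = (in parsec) 4.222e-10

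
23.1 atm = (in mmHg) 1.756e+04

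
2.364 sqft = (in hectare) 2.196e-05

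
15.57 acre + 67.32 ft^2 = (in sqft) 6.783e+05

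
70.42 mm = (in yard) 0.07701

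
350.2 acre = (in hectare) 141.7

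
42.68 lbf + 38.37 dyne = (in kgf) 19.36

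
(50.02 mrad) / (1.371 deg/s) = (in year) 6.629e-08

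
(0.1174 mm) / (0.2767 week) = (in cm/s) 7.015e-08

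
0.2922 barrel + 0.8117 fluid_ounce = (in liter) 46.48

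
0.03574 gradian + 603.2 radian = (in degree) 3.456e+04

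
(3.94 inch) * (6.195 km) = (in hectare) 0.062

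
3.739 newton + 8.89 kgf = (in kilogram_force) 9.271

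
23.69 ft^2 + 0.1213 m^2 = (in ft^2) 25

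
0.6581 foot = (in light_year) 2.12e-17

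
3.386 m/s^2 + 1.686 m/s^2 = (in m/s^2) 5.072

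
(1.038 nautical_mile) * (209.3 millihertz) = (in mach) 1.182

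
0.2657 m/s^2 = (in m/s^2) 0.2657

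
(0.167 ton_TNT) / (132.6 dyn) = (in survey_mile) 3.274e+08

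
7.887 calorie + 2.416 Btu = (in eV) 1.612e+22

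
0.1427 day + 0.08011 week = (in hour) 16.88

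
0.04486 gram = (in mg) 44.86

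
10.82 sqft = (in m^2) 1.005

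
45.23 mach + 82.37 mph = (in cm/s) 1.544e+06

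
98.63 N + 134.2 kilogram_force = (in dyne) 1.415e+08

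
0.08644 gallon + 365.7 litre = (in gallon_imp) 80.51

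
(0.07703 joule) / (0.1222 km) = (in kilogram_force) 6.428e-05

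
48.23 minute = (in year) 9.176e-05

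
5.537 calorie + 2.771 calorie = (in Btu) 0.03295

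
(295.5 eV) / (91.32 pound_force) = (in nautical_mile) 6.293e-23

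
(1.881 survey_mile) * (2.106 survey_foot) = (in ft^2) 2.092e+04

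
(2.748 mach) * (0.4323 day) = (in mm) 3.495e+10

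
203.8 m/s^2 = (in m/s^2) 203.8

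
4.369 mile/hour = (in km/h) 7.031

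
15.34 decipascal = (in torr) 0.01151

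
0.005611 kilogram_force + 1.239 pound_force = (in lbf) 1.251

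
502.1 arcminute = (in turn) 0.02325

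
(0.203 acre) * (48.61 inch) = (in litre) 1.014e+06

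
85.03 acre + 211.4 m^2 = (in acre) 85.08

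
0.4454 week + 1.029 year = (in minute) 5.453e+05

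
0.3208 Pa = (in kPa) 0.0003208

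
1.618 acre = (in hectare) 0.6548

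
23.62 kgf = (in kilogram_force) 23.62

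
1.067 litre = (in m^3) 0.001067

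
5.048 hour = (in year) 0.0005763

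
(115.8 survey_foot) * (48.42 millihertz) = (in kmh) 6.153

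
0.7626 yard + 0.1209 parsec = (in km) 3.731e+12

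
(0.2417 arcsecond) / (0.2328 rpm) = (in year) 1.524e-12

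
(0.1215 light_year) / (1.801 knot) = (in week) 2.051e+09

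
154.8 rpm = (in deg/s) 928.8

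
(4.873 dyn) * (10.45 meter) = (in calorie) 0.0001217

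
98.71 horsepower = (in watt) 7.361e+04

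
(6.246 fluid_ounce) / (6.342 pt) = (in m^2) 0.08256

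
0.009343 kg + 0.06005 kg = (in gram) 69.39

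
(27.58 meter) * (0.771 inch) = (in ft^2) 5.814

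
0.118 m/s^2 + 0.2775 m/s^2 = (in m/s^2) 0.3955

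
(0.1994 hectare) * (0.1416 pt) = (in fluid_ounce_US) 3368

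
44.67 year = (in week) 2329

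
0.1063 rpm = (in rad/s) 0.01113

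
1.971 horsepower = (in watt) 1470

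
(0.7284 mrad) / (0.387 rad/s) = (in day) 2.178e-08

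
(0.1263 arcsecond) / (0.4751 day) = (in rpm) 1.424e-10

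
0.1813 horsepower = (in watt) 135.2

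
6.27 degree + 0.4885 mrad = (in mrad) 109.9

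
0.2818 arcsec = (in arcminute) 0.004697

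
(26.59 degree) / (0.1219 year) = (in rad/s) 1.207e-07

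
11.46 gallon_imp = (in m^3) 0.0521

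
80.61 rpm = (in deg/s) 483.7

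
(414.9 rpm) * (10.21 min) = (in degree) 1.525e+06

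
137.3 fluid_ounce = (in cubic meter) 0.00406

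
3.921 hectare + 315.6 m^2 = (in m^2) 3.953e+04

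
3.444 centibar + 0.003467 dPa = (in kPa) 3.444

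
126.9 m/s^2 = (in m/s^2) 126.9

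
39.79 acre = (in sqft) 1.733e+06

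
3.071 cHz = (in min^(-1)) 1.843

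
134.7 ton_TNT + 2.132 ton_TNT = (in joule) 5.725e+11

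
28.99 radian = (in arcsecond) 5.98e+06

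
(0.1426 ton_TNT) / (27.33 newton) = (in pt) 6.188e+10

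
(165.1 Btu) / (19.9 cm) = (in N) 8.753e+05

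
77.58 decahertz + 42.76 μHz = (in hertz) 775.8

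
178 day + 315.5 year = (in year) 316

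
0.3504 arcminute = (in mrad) 0.1019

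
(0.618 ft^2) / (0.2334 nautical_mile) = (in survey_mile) 8.253e-08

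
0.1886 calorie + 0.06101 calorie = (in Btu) 0.0009899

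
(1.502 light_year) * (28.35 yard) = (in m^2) 3.684e+17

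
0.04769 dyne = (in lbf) 1.072e-07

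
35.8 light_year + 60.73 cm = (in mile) 2.105e+14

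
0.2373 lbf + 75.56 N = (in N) 76.62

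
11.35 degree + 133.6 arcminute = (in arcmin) 814.6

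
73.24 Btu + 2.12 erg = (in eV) 4.823e+23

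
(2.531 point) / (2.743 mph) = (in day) 8.428e-09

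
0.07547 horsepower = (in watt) 56.28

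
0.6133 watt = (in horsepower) 0.0008224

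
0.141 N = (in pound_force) 0.0317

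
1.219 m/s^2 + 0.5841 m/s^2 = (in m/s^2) 1.803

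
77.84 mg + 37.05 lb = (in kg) 16.81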